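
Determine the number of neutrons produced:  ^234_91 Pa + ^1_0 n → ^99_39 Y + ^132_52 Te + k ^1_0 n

Conserve mass number: 235 = 99 + 132 + k, so k = 235 − 231 = 4.
Check atomic number: 91 = 39 + 52 + 0 = 91. ✓

4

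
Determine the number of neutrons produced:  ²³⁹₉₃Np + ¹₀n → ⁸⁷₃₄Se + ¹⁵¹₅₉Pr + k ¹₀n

2

Conserve mass number: 240 = 87 + 151 + k, so k = 240 − 238 = 2.
Check atomic number: 93 = 34 + 59 + 0 = 93. ✓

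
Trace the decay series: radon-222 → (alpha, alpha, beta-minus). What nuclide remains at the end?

Start: (A, Z) = (222, 86).
After α: (218, 84).
After α: (214, 82).
After β⁻: (214, 83).
Z = 83 is bismuth.

Bi-214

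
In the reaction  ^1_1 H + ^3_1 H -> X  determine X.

Conserve mass number: 1 + 3 = A, so A = 4.
Conserve atomic number: 1 + 1 = Z, so Z = 2.
A = 4 and Z = 2 is ^4_2 He — an alpha particle.

He-4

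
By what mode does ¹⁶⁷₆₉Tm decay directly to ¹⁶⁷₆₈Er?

beta-plus decay or electron capture

ΔA = 167 − 167 = 0; ΔZ = 68 − 69 = -1.
A is unchanged and Z drops by 1 — a proton has become a neutron (β⁺ emission or electron capture).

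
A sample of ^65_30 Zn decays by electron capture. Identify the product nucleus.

Cu-65

Electron capture: mass number changes by +0, atomic number by -1.
A: 65 = 65; Z: 30 − 1 = 29.
Z = 29 is copper, so the daughter is ^65_29 Cu.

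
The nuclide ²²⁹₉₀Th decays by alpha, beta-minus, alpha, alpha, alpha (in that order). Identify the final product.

Start: (A, Z) = (229, 90).
After α: (225, 88).
After β⁻: (225, 89).
After α: (221, 87).
After α: (217, 85).
After α: (213, 83).
Z = 83 is bismuth.

Bi-213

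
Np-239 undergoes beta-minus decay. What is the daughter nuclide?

Beta-minus decay: mass number changes by +0, atomic number by +1.
A: 239 = 239; Z: 93 + 1 = 94.
Z = 94 is plutonium, so the daughter is Pu-239.

Pu-239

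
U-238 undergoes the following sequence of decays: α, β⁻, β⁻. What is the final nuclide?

U-234

Start: (A, Z) = (238, 92).
After α: (234, 90).
After β⁻: (234, 91).
After β⁻: (234, 92).
Z = 92 is uranium.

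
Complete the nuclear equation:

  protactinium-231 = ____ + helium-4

Ac-227

Conserve mass number: 231 = A + 4, so A = 227.
Conserve atomic number: 91 = Z + 2, so Z = 89.
Z = 89 is actinium, so the species is actinium-227.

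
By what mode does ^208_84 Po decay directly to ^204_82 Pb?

ΔA = 204 − 208 = -4; ΔZ = 82 − 84 = -2.
A drops by 4 and Z drops by 2 — the signature of alpha emission.

alpha decay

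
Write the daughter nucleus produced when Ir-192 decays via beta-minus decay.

Pt-192

Beta-minus decay: mass number changes by +0, atomic number by +1.
A: 192 = 192; Z: 77 + 1 = 78.
Z = 78 is platinum, so the daughter is Pt-192.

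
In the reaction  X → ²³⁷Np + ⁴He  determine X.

Am-241

Conserve mass number: A = 237 + 4, so A = 241.
Conserve atomic number: Z = 93 + 2, so Z = 95.
Z = 95 is americium, so the species is ²⁴¹Am.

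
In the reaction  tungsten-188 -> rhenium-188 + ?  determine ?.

beta-minus particle

Conserve mass number: 188 = 188 + A, so A = 0.
Conserve atomic number: 74 = 75 + Z, so Z = -1.
A = 0 and Z = -1 is e⁻ — a beta-minus particle.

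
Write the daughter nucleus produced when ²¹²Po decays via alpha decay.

Pb-208

Alpha decay: mass number changes by -4, atomic number by -2.
A: 212 − 4 = 208; Z: 84 − 2 = 82.
Z = 82 is lead, so the daughter is ²⁰⁸Pb.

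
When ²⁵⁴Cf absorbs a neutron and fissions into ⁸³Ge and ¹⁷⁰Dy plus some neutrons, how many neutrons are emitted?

2

Conserve mass number: 255 = 83 + 170 + k, so k = 255 − 253 = 2.
Check atomic number: 98 = 32 + 66 + 0 = 98. ✓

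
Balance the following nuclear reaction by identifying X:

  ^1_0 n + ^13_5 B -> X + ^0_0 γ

Conserve mass number: 1 + 13 = A + 0, so A = 14.
Conserve atomic number: 0 + 5 = Z + 0, so Z = 5.
Z = 5 is boron, so the species is ^14_5 B.

B-14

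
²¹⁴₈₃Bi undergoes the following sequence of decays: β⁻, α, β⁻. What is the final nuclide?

Start: (A, Z) = (214, 83).
After β⁻: (214, 84).
After α: (210, 82).
After β⁻: (210, 83).
Z = 83 is bismuth.

Bi-210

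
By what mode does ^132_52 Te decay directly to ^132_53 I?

ΔA = 132 − 132 = 0; ΔZ = 53 − 52 = +1.
A is unchanged and Z rises by 1 — a neutron has become a proton (β⁻ decay).

beta-minus decay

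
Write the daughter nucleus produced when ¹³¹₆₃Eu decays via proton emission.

Sm-130

Proton emission: mass number changes by -1, atomic number by -1.
A: 131 − 1 = 130; Z: 63 − 1 = 62.
Z = 62 is samarium, so the daughter is ¹³⁰₆₂Sm.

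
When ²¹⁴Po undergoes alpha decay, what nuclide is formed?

Alpha decay: mass number changes by -4, atomic number by -2.
A: 214 − 4 = 210; Z: 84 − 2 = 82.
Z = 82 is lead, so the daughter is ²¹⁰Pb.

Pb-210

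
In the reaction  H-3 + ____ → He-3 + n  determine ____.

Conserve mass number: 3 + A = 3 + 1, so A = 1.
Conserve atomic number: 1 + Z = 2 + 0, so Z = 1.
A = 1 and Z = 1 is H-1 — a proton.

proton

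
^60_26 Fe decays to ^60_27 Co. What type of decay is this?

beta-minus decay

ΔA = 60 − 60 = 0; ΔZ = 27 − 26 = +1.
A is unchanged and Z rises by 1 — a neutron has become a proton (β⁻ decay).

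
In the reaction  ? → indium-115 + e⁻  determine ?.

Cd-115

Conserve mass number: A = 115 + 0, so A = 115.
Conserve atomic number: Z = 49 − 1, so Z = 48.
Z = 48 is cadmium, so the species is cadmium-115.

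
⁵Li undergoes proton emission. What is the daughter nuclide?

Proton emission: mass number changes by -1, atomic number by -1.
A: 5 − 1 = 4; Z: 3 − 1 = 2.
Z = 2 is helium, so the daughter is ⁴He.

He-4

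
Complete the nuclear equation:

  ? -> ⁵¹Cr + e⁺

Conserve mass number: A = 51 + 0, so A = 51.
Conserve atomic number: Z = 24 + 1, so Z = 25.
Z = 25 is manganese, so the species is ⁵¹Mn.

Mn-51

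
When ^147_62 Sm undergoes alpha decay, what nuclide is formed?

Nd-143

Alpha decay: mass number changes by -4, atomic number by -2.
A: 147 − 4 = 143; Z: 62 − 2 = 60.
Z = 60 is neodymium, so the daughter is ^143_60 Nd.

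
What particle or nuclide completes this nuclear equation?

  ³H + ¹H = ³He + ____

neutron

Conserve mass number: 3 + 1 = 3 + A, so A = 1.
Conserve atomic number: 1 + 1 = 2 + Z, so Z = 0.
A = 1 and Z = 0 is ¹n — a neutron.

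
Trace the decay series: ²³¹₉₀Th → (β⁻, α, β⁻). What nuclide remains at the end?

Th-227

Start: (A, Z) = (231, 90).
After β⁻: (231, 91).
After α: (227, 89).
After β⁻: (227, 90).
Z = 90 is thorium.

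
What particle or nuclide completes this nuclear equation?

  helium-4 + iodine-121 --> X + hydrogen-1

Xe-124

Conserve mass number: 4 + 121 = A + 1, so A = 124.
Conserve atomic number: 2 + 53 = Z + 1, so Z = 54.
Z = 54 is xenon, so the species is xenon-124.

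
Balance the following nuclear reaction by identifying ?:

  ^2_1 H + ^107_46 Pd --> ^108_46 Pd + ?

Conserve mass number: 2 + 107 = 108 + A, so A = 1.
Conserve atomic number: 1 + 46 = 46 + Z, so Z = 1.
A = 1 and Z = 1 is ^1_1 H — a proton.

proton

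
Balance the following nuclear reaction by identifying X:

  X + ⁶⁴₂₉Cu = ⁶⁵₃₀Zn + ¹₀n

deuteron

Conserve mass number: A + 64 = 65 + 1, so A = 2.
Conserve atomic number: Z + 29 = 30 + 0, so Z = 1.
A = 2 and Z = 1 is ²₁H — a deuteron.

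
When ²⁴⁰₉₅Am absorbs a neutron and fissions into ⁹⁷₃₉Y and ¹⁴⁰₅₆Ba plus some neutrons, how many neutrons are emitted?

Conserve mass number: 241 = 97 + 140 + k, so k = 241 − 237 = 4.
Check atomic number: 95 = 39 + 56 + 0 = 95. ✓

4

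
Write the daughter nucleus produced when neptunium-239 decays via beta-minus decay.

Beta-minus decay: mass number changes by +0, atomic number by +1.
A: 239 = 239; Z: 93 + 1 = 94.
Z = 94 is plutonium, so the daughter is plutonium-239.

Pu-239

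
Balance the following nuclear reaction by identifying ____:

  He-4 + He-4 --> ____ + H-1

Li-7

Conserve mass number: 4 + 4 = A + 1, so A = 7.
Conserve atomic number: 2 + 2 = Z + 1, so Z = 3.
Z = 3 is lithium, so the species is Li-7.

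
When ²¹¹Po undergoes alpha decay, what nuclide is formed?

Pb-207

Alpha decay: mass number changes by -4, atomic number by -2.
A: 211 − 4 = 207; Z: 84 − 2 = 82.
Z = 82 is lead, so the daughter is ²⁰⁷Pb.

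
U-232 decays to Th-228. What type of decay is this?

ΔA = 228 − 232 = -4; ΔZ = 90 − 92 = -2.
A drops by 4 and Z drops by 2 — the signature of alpha emission.

alpha decay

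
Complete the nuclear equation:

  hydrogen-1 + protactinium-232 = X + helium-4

Th-229

Conserve mass number: 1 + 232 = A + 4, so A = 229.
Conserve atomic number: 1 + 91 = Z + 2, so Z = 90.
Z = 90 is thorium, so the species is thorium-229.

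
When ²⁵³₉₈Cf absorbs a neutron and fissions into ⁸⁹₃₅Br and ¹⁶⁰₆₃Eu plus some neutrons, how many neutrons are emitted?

Conserve mass number: 254 = 89 + 160 + k, so k = 254 − 249 = 5.
Check atomic number: 98 = 35 + 63 + 0 = 98. ✓

5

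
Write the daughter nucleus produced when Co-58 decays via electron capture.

Electron capture: mass number changes by +0, atomic number by -1.
A: 58 = 58; Z: 27 − 1 = 26.
Z = 26 is iron, so the daughter is Fe-58.

Fe-58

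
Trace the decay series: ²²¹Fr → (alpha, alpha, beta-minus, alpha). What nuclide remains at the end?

Pb-209

Start: (A, Z) = (221, 87).
After α: (217, 85).
After α: (213, 83).
After β⁻: (213, 84).
After α: (209, 82).
Z = 82 is lead.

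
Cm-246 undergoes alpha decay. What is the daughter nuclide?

Pu-242

Alpha decay: mass number changes by -4, atomic number by -2.
A: 246 − 4 = 242; Z: 96 − 2 = 94.
Z = 94 is plutonium, so the daughter is Pu-242.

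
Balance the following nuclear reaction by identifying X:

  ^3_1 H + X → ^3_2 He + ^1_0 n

proton

Conserve mass number: 3 + A = 3 + 1, so A = 1.
Conserve atomic number: 1 + Z = 2 + 0, so Z = 1.
A = 1 and Z = 1 is ^1_1 H — a proton.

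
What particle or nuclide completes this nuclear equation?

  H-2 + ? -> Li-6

Conserve mass number: 2 + A = 6, so A = 4.
Conserve atomic number: 1 + Z = 3, so Z = 2.
A = 4 and Z = 2 is He-4 — an alpha particle.

alpha particle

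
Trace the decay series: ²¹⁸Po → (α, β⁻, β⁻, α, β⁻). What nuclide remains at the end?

Bi-210

Start: (A, Z) = (218, 84).
After α: (214, 82).
After β⁻: (214, 83).
After β⁻: (214, 84).
After α: (210, 82).
After β⁻: (210, 83).
Z = 83 is bismuth.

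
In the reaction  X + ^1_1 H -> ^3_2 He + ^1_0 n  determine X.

Conserve mass number: A + 1 = 3 + 1, so A = 3.
Conserve atomic number: Z + 1 = 2 + 0, so Z = 1.
A = 3 and Z = 1 is ^3_1 H — a triton.

triton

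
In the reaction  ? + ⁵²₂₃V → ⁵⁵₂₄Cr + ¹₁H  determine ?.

Conserve mass number: A + 52 = 55 + 1, so A = 4.
Conserve atomic number: Z + 23 = 24 + 1, so Z = 2.
A = 4 and Z = 2 is ⁴₂He — an alpha particle.

alpha particle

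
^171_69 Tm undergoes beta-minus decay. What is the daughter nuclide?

Yb-171

Beta-minus decay: mass number changes by +0, atomic number by +1.
A: 171 = 171; Z: 69 + 1 = 70.
Z = 70 is ytterbium, so the daughter is ^171_70 Yb.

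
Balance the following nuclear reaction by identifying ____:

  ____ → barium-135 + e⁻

Cs-135

Conserve mass number: A = 135 + 0, so A = 135.
Conserve atomic number: Z = 56 − 1, so Z = 55.
Z = 55 is caesium, so the species is caesium-135.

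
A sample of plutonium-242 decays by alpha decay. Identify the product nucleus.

U-238

Alpha decay: mass number changes by -4, atomic number by -2.
A: 242 − 4 = 238; Z: 94 − 2 = 92.
Z = 92 is uranium, so the daughter is uranium-238.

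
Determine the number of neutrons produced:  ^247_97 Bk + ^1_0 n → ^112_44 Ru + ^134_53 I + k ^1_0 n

Conserve mass number: 248 = 112 + 134 + k, so k = 248 − 246 = 2.
Check atomic number: 97 = 44 + 53 + 0 = 97. ✓

2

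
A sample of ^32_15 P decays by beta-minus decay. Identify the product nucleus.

Beta-minus decay: mass number changes by +0, atomic number by +1.
A: 32 = 32; Z: 15 + 1 = 16.
Z = 16 is sulfur, so the daughter is ^32_16 S.

S-32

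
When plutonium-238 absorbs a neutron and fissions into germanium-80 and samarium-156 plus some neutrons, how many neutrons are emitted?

3

Conserve mass number: 239 = 80 + 156 + k, so k = 239 − 236 = 3.
Check atomic number: 94 = 32 + 62 + 0 = 94. ✓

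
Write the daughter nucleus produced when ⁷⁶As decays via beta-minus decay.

Beta-minus decay: mass number changes by +0, atomic number by +1.
A: 76 = 76; Z: 33 + 1 = 34.
Z = 34 is selenium, so the daughter is ⁷⁶Se.

Se-76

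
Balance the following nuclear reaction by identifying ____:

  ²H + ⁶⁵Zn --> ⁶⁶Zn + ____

Conserve mass number: 2 + 65 = 66 + A, so A = 1.
Conserve atomic number: 1 + 30 = 30 + Z, so Z = 1.
A = 1 and Z = 1 is ¹H — a proton.

proton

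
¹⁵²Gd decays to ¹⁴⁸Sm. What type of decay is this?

ΔA = 148 − 152 = -4; ΔZ = 62 − 64 = -2.
A drops by 4 and Z drops by 2 — the signature of alpha emission.

alpha decay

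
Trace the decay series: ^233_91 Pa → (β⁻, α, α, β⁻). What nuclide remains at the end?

Ac-225

Start: (A, Z) = (233, 91).
After β⁻: (233, 92).
After α: (229, 90).
After α: (225, 88).
After β⁻: (225, 89).
Z = 89 is actinium.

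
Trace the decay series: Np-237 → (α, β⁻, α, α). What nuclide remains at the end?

Start: (A, Z) = (237, 93).
After α: (233, 91).
After β⁻: (233, 92).
After α: (229, 90).
After α: (225, 88).
Z = 88 is radium.

Ra-225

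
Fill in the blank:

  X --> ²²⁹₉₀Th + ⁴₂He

Conserve mass number: A = 229 + 4, so A = 233.
Conserve atomic number: Z = 90 + 2, so Z = 92.
Z = 92 is uranium, so the species is ²³³₉₂U.

U-233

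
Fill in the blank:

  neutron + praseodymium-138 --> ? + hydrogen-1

Ce-138

Conserve mass number: 1 + 138 = A + 1, so A = 138.
Conserve atomic number: 0 + 59 = Z + 1, so Z = 58.
Z = 58 is cerium, so the species is cerium-138.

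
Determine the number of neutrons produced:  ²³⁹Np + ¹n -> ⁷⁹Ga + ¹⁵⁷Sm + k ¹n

Conserve mass number: 240 = 79 + 157 + k, so k = 240 − 236 = 4.
Check atomic number: 93 = 31 + 62 + 0 = 93. ✓

4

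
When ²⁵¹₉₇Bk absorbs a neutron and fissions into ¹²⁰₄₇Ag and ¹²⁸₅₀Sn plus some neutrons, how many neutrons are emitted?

4

Conserve mass number: 252 = 120 + 128 + k, so k = 252 − 248 = 4.
Check atomic number: 97 = 47 + 50 + 0 = 97. ✓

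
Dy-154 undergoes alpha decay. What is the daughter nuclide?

Gd-150

Alpha decay: mass number changes by -4, atomic number by -2.
A: 154 − 4 = 150; Z: 66 − 2 = 64.
Z = 64 is gadolinium, so the daughter is Gd-150.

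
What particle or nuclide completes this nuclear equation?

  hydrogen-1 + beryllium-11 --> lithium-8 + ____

alpha particle

Conserve mass number: 1 + 11 = 8 + A, so A = 4.
Conserve atomic number: 1 + 4 = 3 + Z, so Z = 2.
A = 4 and Z = 2 is helium-4 — an alpha particle.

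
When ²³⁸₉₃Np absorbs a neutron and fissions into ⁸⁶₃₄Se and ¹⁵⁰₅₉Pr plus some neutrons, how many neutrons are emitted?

3

Conserve mass number: 239 = 86 + 150 + k, so k = 239 − 236 = 3.
Check atomic number: 93 = 34 + 59 + 0 = 93. ✓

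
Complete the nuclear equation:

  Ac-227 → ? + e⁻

Th-227

Conserve mass number: 227 = A + 0, so A = 227.
Conserve atomic number: 89 = Z − 1, so Z = 90.
Z = 90 is thorium, so the species is Th-227.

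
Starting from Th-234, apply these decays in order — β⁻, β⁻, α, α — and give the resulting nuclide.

Ra-226

Start: (A, Z) = (234, 90).
After β⁻: (234, 91).
After β⁻: (234, 92).
After α: (230, 90).
After α: (226, 88).
Z = 88 is radium.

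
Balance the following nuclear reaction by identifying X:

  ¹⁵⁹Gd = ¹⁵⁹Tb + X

Conserve mass number: 159 = 159 + A, so A = 0.
Conserve atomic number: 64 = 65 + Z, so Z = -1.
A = 0 and Z = -1 is e⁻ — a beta-minus particle.

beta-minus particle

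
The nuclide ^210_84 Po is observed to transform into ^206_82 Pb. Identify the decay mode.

ΔA = 206 − 210 = -4; ΔZ = 82 − 84 = -2.
A drops by 4 and Z drops by 2 — the signature of alpha emission.

alpha decay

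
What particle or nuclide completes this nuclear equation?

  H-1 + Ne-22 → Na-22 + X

neutron

Conserve mass number: 1 + 22 = 22 + A, so A = 1.
Conserve atomic number: 1 + 10 = 11 + Z, so Z = 0.
A = 1 and Z = 0 is n — a neutron.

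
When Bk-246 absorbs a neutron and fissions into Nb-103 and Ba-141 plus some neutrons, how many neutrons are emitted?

3

Conserve mass number: 247 = 103 + 141 + k, so k = 247 − 244 = 3.
Check atomic number: 97 = 41 + 56 + 0 = 97. ✓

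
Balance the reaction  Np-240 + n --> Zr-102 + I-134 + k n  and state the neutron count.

Conserve mass number: 241 = 102 + 134 + k, so k = 241 − 236 = 5.
Check atomic number: 93 = 40 + 53 + 0 = 93. ✓

5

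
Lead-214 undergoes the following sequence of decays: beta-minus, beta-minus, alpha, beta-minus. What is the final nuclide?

Bi-210

Start: (A, Z) = (214, 82).
After β⁻: (214, 83).
After β⁻: (214, 84).
After α: (210, 82).
After β⁻: (210, 83).
Z = 83 is bismuth.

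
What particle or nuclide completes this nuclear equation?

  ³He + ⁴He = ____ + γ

Be-7

Conserve mass number: 3 + 4 = A + 0, so A = 7.
Conserve atomic number: 2 + 2 = Z + 0, so Z = 4.
Z = 4 is beryllium, so the species is ⁷Be.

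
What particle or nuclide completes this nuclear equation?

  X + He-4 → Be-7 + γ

Conserve mass number: A + 4 = 7 + 0, so A = 3.
Conserve atomic number: Z + 2 = 4 + 0, so Z = 2.
Z = 2 is helium, so the species is He-3.

He-3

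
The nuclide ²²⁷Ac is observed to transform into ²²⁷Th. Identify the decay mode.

ΔA = 227 − 227 = 0; ΔZ = 90 − 89 = +1.
A is unchanged and Z rises by 1 — a neutron has become a proton (β⁻ decay).

beta-minus decay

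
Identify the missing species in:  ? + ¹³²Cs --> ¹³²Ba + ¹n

Conserve mass number: A + 132 = 132 + 1, so A = 1.
Conserve atomic number: Z + 55 = 56 + 0, so Z = 1.
A = 1 and Z = 1 is ¹H — a proton.

proton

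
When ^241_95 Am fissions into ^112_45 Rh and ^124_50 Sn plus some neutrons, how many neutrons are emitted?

5

Conserve mass number: 241 = 112 + 124 + k, so k = 241 − 236 = 5.
Check atomic number: 95 = 45 + 50 + 0 = 95. ✓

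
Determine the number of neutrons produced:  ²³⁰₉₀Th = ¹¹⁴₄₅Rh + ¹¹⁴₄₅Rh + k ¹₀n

Conserve mass number: 230 = 114 + 114 + k, so k = 230 − 228 = 2.
Check atomic number: 90 = 45 + 45 + 0 = 90. ✓

2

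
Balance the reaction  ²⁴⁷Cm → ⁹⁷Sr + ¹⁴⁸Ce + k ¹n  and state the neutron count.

2

Conserve mass number: 247 = 97 + 148 + k, so k = 247 − 245 = 2.
Check atomic number: 96 = 38 + 58 + 0 = 96. ✓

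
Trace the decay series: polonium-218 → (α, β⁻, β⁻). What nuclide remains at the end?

Po-214

Start: (A, Z) = (218, 84).
After α: (214, 82).
After β⁻: (214, 83).
After β⁻: (214, 84).
Z = 84 is polonium.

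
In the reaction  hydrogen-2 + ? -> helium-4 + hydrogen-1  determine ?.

He-3

Conserve mass number: 2 + A = 4 + 1, so A = 3.
Conserve atomic number: 1 + Z = 2 + 1, so Z = 2.
Z = 2 is helium, so the species is helium-3.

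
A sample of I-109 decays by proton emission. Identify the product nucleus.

Te-108

Proton emission: mass number changes by -1, atomic number by -1.
A: 109 − 1 = 108; Z: 53 − 1 = 52.
Z = 52 is tellurium, so the daughter is Te-108.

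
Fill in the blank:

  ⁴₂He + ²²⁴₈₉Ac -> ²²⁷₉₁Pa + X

Conserve mass number: 4 + 224 = 227 + A, so A = 1.
Conserve atomic number: 2 + 89 = 91 + Z, so Z = 0.
A = 1 and Z = 0 is ¹₀n — a neutron.

neutron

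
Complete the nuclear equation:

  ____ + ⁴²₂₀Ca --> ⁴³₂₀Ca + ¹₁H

Conserve mass number: A + 42 = 43 + 1, so A = 2.
Conserve atomic number: Z + 20 = 20 + 1, so Z = 1.
A = 2 and Z = 1 is ²₁H — a deuteron.

deuteron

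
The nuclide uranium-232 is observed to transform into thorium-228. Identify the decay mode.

ΔA = 228 − 232 = -4; ΔZ = 90 − 92 = -2.
A drops by 4 and Z drops by 2 — the signature of alpha emission.

alpha decay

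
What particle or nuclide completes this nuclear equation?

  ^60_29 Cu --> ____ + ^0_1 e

Ni-60

Conserve mass number: 60 = A + 0, so A = 60.
Conserve atomic number: 29 = Z + 1, so Z = 28.
Z = 28 is nickel, so the species is ^60_28 Ni.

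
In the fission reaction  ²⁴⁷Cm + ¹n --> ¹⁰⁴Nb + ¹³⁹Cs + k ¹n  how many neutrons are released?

Conserve mass number: 248 = 104 + 139 + k, so k = 248 − 243 = 5.
Check atomic number: 96 = 41 + 55 + 0 = 96. ✓

5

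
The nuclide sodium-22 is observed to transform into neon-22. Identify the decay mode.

beta-plus decay or electron capture

ΔA = 22 − 22 = 0; ΔZ = 10 − 11 = -1.
A is unchanged and Z drops by 1 — a proton has become a neutron (β⁺ emission or electron capture).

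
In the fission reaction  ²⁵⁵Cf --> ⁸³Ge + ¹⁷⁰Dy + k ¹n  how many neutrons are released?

2

Conserve mass number: 255 = 83 + 170 + k, so k = 255 − 253 = 2.
Check atomic number: 98 = 32 + 66 + 0 = 98. ✓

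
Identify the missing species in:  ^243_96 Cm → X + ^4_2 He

Conserve mass number: 243 = A + 4, so A = 239.
Conserve atomic number: 96 = Z + 2, so Z = 94.
Z = 94 is plutonium, so the species is ^239_94 Pu.

Pu-239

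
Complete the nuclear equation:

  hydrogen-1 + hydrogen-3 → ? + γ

Conserve mass number: 1 + 3 = A + 0, so A = 4.
Conserve atomic number: 1 + 1 = Z + 0, so Z = 2.
A = 4 and Z = 2 is helium-4 — an alpha particle.

He-4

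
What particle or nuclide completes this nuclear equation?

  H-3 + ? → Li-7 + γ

alpha particle

Conserve mass number: 3 + A = 7 + 0, so A = 4.
Conserve atomic number: 1 + Z = 3 + 0, so Z = 2.
A = 4 and Z = 2 is He-4 — an alpha particle.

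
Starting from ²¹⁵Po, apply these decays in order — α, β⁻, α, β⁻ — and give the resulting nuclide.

Start: (A, Z) = (215, 84).
After α: (211, 82).
After β⁻: (211, 83).
After α: (207, 81).
After β⁻: (207, 82).
Z = 82 is lead.

Pb-207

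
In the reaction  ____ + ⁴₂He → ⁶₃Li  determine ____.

deuteron

Conserve mass number: A + 4 = 6, so A = 2.
Conserve atomic number: Z + 2 = 3, so Z = 1.
A = 2 and Z = 1 is ²₁H — a deuteron.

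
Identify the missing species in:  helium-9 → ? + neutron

Conserve mass number: 9 = A + 1, so A = 8.
Conserve atomic number: 2 = Z + 0, so Z = 2.
Z = 2 is helium, so the species is helium-8.

He-8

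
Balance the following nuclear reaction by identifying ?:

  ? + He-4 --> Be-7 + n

Conserve mass number: A + 4 = 7 + 1, so A = 4.
Conserve atomic number: Z + 2 = 4 + 0, so Z = 2.
A = 4 and Z = 2 is He-4 — an alpha particle.

alpha particle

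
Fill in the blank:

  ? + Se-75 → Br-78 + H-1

alpha particle

Conserve mass number: A + 75 = 78 + 1, so A = 4.
Conserve atomic number: Z + 34 = 35 + 1, so Z = 2.
A = 4 and Z = 2 is He-4 — an alpha particle.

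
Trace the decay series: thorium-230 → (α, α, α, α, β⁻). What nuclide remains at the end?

Bi-214

Start: (A, Z) = (230, 90).
After α: (226, 88).
After α: (222, 86).
After α: (218, 84).
After α: (214, 82).
After β⁻: (214, 83).
Z = 83 is bismuth.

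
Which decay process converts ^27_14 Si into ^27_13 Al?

ΔA = 27 − 27 = 0; ΔZ = 13 − 14 = -1.
A is unchanged and Z drops by 1 — a proton has become a neutron (β⁺ emission or electron capture).

beta-plus decay or electron capture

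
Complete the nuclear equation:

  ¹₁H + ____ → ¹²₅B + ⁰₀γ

Conserve mass number: 1 + A = 12 + 0, so A = 11.
Conserve atomic number: 1 + Z = 5 + 0, so Z = 4.
Z = 4 is beryllium, so the species is ¹¹₄Be.

Be-11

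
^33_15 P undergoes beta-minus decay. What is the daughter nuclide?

S-33

Beta-minus decay: mass number changes by +0, atomic number by +1.
A: 33 = 33; Z: 15 + 1 = 16.
Z = 16 is sulfur, so the daughter is ^33_16 S.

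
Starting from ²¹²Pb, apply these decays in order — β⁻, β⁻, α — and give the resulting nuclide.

Start: (A, Z) = (212, 82).
After β⁻: (212, 83).
After β⁻: (212, 84).
After α: (208, 82).
Z = 82 is lead.

Pb-208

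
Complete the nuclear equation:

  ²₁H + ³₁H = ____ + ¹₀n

Conserve mass number: 2 + 3 = A + 1, so A = 4.
Conserve atomic number: 1 + 1 = Z + 0, so Z = 2.
A = 4 and Z = 2 is ⁴₂He — an alpha particle.

He-4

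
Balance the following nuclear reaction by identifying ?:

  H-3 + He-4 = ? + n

Li-6

Conserve mass number: 3 + 4 = A + 1, so A = 6.
Conserve atomic number: 1 + 2 = Z + 0, so Z = 3.
Z = 3 is lithium, so the species is Li-6.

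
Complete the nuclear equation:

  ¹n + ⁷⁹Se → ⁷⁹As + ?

Conserve mass number: 1 + 79 = 79 + A, so A = 1.
Conserve atomic number: 0 + 34 = 33 + Z, so Z = 1.
A = 1 and Z = 1 is ¹H — a proton.

proton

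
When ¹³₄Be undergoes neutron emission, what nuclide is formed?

Be-12

Neutron emission: mass number changes by -1, atomic number by +0.
A: 13 − 1 = 12; Z: 4 = 4.
Z = 4 is beryllium, so the daughter is ¹²₄Be.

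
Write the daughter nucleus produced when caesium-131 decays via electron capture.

Electron capture: mass number changes by +0, atomic number by -1.
A: 131 = 131; Z: 55 − 1 = 54.
Z = 54 is xenon, so the daughter is xenon-131.

Xe-131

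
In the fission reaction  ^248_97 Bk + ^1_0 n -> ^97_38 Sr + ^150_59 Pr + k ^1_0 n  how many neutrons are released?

Conserve mass number: 249 = 97 + 150 + k, so k = 249 − 247 = 2.
Check atomic number: 97 = 38 + 59 + 0 = 97. ✓

2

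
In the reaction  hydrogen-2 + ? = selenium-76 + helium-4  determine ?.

Br-78

Conserve mass number: 2 + A = 76 + 4, so A = 78.
Conserve atomic number: 1 + Z = 34 + 2, so Z = 35.
Z = 35 is bromine, so the species is bromine-78.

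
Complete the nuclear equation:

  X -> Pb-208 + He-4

Conserve mass number: A = 208 + 4, so A = 212.
Conserve atomic number: Z = 82 + 2, so Z = 84.
Z = 84 is polonium, so the species is Po-212.

Po-212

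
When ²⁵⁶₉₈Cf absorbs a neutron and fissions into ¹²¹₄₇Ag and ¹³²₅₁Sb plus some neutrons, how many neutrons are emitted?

Conserve mass number: 257 = 121 + 132 + k, so k = 257 − 253 = 4.
Check atomic number: 98 = 47 + 51 + 0 = 98. ✓

4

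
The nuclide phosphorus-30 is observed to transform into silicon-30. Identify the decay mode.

ΔA = 30 − 30 = 0; ΔZ = 14 − 15 = -1.
A is unchanged and Z drops by 1 — a proton has become a neutron (β⁺ emission or electron capture).

beta-plus decay or electron capture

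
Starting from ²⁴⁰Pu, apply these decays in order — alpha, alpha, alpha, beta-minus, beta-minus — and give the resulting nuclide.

Start: (A, Z) = (240, 94).
After α: (236, 92).
After α: (232, 90).
After α: (228, 88).
After β⁻: (228, 89).
After β⁻: (228, 90).
Z = 90 is thorium.

Th-228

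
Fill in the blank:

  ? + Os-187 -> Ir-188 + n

Conserve mass number: A + 187 = 188 + 1, so A = 2.
Conserve atomic number: Z + 76 = 77 + 0, so Z = 1.
A = 2 and Z = 1 is H-2 — a deuteron.

deuteron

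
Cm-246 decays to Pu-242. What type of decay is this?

alpha decay

ΔA = 242 − 246 = -4; ΔZ = 94 − 96 = -2.
A drops by 4 and Z drops by 2 — the signature of alpha emission.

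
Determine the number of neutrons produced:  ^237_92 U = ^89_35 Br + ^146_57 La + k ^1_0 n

Conserve mass number: 237 = 89 + 146 + k, so k = 237 − 235 = 2.
Check atomic number: 92 = 35 + 57 + 0 = 92. ✓

2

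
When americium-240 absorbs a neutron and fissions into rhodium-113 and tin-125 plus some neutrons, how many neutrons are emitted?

Conserve mass number: 241 = 113 + 125 + k, so k = 241 − 238 = 3.
Check atomic number: 95 = 45 + 50 + 0 = 95. ✓

3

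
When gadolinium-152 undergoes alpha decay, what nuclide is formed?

Alpha decay: mass number changes by -4, atomic number by -2.
A: 152 − 4 = 148; Z: 64 − 2 = 62.
Z = 62 is samarium, so the daughter is samarium-148.

Sm-148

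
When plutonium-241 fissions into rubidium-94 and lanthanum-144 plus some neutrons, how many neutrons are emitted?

Conserve mass number: 241 = 94 + 144 + k, so k = 241 − 238 = 3.
Check atomic number: 94 = 37 + 57 + 0 = 94. ✓

3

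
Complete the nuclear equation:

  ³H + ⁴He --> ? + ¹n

Conserve mass number: 3 + 4 = A + 1, so A = 6.
Conserve atomic number: 1 + 2 = Z + 0, so Z = 3.
Z = 3 is lithium, so the species is ⁶Li.

Li-6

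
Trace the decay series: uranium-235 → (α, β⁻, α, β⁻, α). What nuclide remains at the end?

Ra-223

Start: (A, Z) = (235, 92).
After α: (231, 90).
After β⁻: (231, 91).
After α: (227, 89).
After β⁻: (227, 90).
After α: (223, 88).
Z = 88 is radium.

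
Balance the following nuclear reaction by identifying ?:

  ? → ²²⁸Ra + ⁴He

Th-232

Conserve mass number: A = 228 + 4, so A = 232.
Conserve atomic number: Z = 88 + 2, so Z = 90.
Z = 90 is thorium, so the species is ²³²Th.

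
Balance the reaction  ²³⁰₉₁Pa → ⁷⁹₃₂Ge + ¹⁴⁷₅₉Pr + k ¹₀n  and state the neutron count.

4

Conserve mass number: 230 = 79 + 147 + k, so k = 230 − 226 = 4.
Check atomic number: 91 = 32 + 59 + 0 = 91. ✓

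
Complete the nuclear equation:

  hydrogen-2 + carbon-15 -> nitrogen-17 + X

gamma ray

Conserve mass number: 2 + 15 = 17 + A, so A = 0.
Conserve atomic number: 1 + 6 = 7 + Z, so Z = 0.
A = 0 and Z = 0 is γ — a gamma ray.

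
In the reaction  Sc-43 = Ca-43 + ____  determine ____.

positron

Conserve mass number: 43 = 43 + A, so A = 0.
Conserve atomic number: 21 = 20 + Z, so Z = 1.
A = 0 and Z = 1 is e⁺ — a positron.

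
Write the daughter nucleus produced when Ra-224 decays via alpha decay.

Rn-220

Alpha decay: mass number changes by -4, atomic number by -2.
A: 224 − 4 = 220; Z: 88 − 2 = 86.
Z = 86 is radon, so the daughter is Rn-220.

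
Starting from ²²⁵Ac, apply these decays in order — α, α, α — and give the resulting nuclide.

Start: (A, Z) = (225, 89).
After α: (221, 87).
After α: (217, 85).
After α: (213, 83).
Z = 83 is bismuth.

Bi-213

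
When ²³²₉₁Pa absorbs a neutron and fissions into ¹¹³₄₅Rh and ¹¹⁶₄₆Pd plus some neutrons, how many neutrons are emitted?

4

Conserve mass number: 233 = 113 + 116 + k, so k = 233 − 229 = 4.
Check atomic number: 91 = 45 + 46 + 0 = 91. ✓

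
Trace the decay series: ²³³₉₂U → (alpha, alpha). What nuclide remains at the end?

Ra-225

Start: (A, Z) = (233, 92).
After α: (229, 90).
After α: (225, 88).
Z = 88 is radium.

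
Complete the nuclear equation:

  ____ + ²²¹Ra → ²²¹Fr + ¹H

neutron

Conserve mass number: A + 221 = 221 + 1, so A = 1.
Conserve atomic number: Z + 88 = 87 + 1, so Z = 0.
A = 1 and Z = 0 is ¹n — a neutron.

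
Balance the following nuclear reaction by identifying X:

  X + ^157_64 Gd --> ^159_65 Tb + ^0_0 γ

deuteron

Conserve mass number: A + 157 = 159 + 0, so A = 2.
Conserve atomic number: Z + 64 = 65 + 0, so Z = 1.
A = 2 and Z = 1 is ^2_1 H — a deuteron.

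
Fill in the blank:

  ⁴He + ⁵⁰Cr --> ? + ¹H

Mn-53

Conserve mass number: 4 + 50 = A + 1, so A = 53.
Conserve atomic number: 2 + 24 = Z + 1, so Z = 25.
Z = 25 is manganese, so the species is ⁵³Mn.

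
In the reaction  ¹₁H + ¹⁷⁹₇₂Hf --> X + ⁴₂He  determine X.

Conserve mass number: 1 + 179 = A + 4, so A = 176.
Conserve atomic number: 1 + 72 = Z + 2, so Z = 71.
Z = 71 is lutetium, so the species is ¹⁷⁶₇₁Lu.

Lu-176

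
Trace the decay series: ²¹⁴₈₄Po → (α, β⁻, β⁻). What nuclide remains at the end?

Po-210

Start: (A, Z) = (214, 84).
After α: (210, 82).
After β⁻: (210, 83).
After β⁻: (210, 84).
Z = 84 is polonium.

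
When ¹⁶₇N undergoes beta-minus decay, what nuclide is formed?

Beta-minus decay: mass number changes by +0, atomic number by +1.
A: 16 = 16; Z: 7 + 1 = 8.
Z = 8 is oxygen, so the daughter is ¹⁶₈O.

O-16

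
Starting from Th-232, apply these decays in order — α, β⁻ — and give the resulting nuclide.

Ac-228

Start: (A, Z) = (232, 90).
After α: (228, 88).
After β⁻: (228, 89).
Z = 89 is actinium.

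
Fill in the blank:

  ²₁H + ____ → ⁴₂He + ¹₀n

Conserve mass number: 2 + A = 4 + 1, so A = 3.
Conserve atomic number: 1 + Z = 2 + 0, so Z = 1.
A = 3 and Z = 1 is ³₁H — a triton.

triton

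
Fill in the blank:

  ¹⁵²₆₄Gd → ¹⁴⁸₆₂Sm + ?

alpha particle

Conserve mass number: 152 = 148 + A, so A = 4.
Conserve atomic number: 64 = 62 + Z, so Z = 2.
A = 4 and Z = 2 is ⁴₂He — an alpha particle.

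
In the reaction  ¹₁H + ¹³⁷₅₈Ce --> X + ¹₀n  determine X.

Conserve mass number: 1 + 137 = A + 1, so A = 137.
Conserve atomic number: 1 + 58 = Z + 0, so Z = 59.
Z = 59 is praseodymium, so the species is ¹³⁷₅₉Pr.

Pr-137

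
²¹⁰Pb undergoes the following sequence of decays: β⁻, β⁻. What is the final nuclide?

Po-210

Start: (A, Z) = (210, 82).
After β⁻: (210, 83).
After β⁻: (210, 84).
Z = 84 is polonium.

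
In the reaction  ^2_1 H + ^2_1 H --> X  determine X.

Conserve mass number: 2 + 2 = A, so A = 4.
Conserve atomic number: 1 + 1 = Z, so Z = 2.
A = 4 and Z = 2 is ^4_2 He — an alpha particle.

He-4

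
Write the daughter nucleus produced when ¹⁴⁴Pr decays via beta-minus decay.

Beta-minus decay: mass number changes by +0, atomic number by +1.
A: 144 = 144; Z: 59 + 1 = 60.
Z = 60 is neodymium, so the daughter is ¹⁴⁴Nd.

Nd-144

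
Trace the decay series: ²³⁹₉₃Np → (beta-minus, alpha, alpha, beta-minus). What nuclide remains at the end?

Pa-231

Start: (A, Z) = (239, 93).
After β⁻: (239, 94).
After α: (235, 92).
After α: (231, 90).
After β⁻: (231, 91).
Z = 91 is protactinium.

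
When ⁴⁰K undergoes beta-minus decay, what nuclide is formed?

Beta-minus decay: mass number changes by +0, atomic number by +1.
A: 40 = 40; Z: 19 + 1 = 20.
Z = 20 is calcium, so the daughter is ⁴⁰Ca.

Ca-40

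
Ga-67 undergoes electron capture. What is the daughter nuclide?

Zn-67

Electron capture: mass number changes by +0, atomic number by -1.
A: 67 = 67; Z: 31 − 1 = 30.
Z = 30 is zinc, so the daughter is Zn-67.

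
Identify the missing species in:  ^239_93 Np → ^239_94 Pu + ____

Conserve mass number: 239 = 239 + A, so A = 0.
Conserve atomic number: 93 = 94 + Z, so Z = -1.
A = 0 and Z = -1 is ^0_-1 e — a beta-minus particle.

beta-minus particle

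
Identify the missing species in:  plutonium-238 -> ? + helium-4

U-234

Conserve mass number: 238 = A + 4, so A = 234.
Conserve atomic number: 94 = Z + 2, so Z = 92.
Z = 92 is uranium, so the species is uranium-234.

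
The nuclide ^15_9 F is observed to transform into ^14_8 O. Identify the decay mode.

proton emission

ΔA = 14 − 15 = -1; ΔZ = 8 − 9 = -1.
A drops by 1 and Z drops by 1 — a proton was emitted.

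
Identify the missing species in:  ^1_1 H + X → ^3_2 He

deuteron

Conserve mass number: 1 + A = 3, so A = 2.
Conserve atomic number: 1 + Z = 2, so Z = 1.
A = 2 and Z = 1 is ^2_1 H — a deuteron.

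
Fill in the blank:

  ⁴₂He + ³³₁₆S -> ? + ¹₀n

Ar-36

Conserve mass number: 4 + 33 = A + 1, so A = 36.
Conserve atomic number: 2 + 16 = Z + 0, so Z = 18.
Z = 18 is argon, so the species is ³⁶₁₈Ar.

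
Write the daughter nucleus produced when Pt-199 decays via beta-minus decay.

Beta-minus decay: mass number changes by +0, atomic number by +1.
A: 199 = 199; Z: 78 + 1 = 79.
Z = 79 is gold, so the daughter is Au-199.

Au-199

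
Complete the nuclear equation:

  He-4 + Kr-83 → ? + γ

Conserve mass number: 4 + 83 = A + 0, so A = 87.
Conserve atomic number: 2 + 36 = Z + 0, so Z = 38.
Z = 38 is strontium, so the species is Sr-87.

Sr-87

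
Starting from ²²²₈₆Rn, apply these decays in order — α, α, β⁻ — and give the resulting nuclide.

Bi-214

Start: (A, Z) = (222, 86).
After α: (218, 84).
After α: (214, 82).
After β⁻: (214, 83).
Z = 83 is bismuth.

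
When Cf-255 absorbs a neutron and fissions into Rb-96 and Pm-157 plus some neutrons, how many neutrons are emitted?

Conserve mass number: 256 = 96 + 157 + k, so k = 256 − 253 = 3.
Check atomic number: 98 = 37 + 61 + 0 = 98. ✓

3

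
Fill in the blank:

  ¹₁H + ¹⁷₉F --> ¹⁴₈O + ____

Conserve mass number: 1 + 17 = 14 + A, so A = 4.
Conserve atomic number: 1 + 9 = 8 + Z, so Z = 2.
A = 4 and Z = 2 is ⁴₂He — an alpha particle.

alpha particle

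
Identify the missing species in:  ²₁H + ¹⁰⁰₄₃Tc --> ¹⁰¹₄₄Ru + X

Conserve mass number: 2 + 100 = 101 + A, so A = 1.
Conserve atomic number: 1 + 43 = 44 + Z, so Z = 0.
A = 1 and Z = 0 is ¹₀n — a neutron.

neutron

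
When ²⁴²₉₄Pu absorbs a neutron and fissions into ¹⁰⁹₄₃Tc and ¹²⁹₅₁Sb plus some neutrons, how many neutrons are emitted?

Conserve mass number: 243 = 109 + 129 + k, so k = 243 − 238 = 5.
Check atomic number: 94 = 43 + 51 + 0 = 94. ✓

5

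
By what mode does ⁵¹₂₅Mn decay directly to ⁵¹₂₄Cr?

beta-plus decay or electron capture

ΔA = 51 − 51 = 0; ΔZ = 24 − 25 = -1.
A is unchanged and Z drops by 1 — a proton has become a neutron (β⁺ emission or electron capture).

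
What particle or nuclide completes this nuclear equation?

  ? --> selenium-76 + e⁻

Conserve mass number: A = 76 + 0, so A = 76.
Conserve atomic number: Z = 34 − 1, so Z = 33.
Z = 33 is arsenic, so the species is arsenic-76.

As-76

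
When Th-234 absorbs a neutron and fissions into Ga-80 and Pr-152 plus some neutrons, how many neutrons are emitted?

Conserve mass number: 235 = 80 + 152 + k, so k = 235 − 232 = 3.
Check atomic number: 90 = 31 + 59 + 0 = 90. ✓

3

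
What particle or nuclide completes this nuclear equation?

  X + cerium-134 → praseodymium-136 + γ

Conserve mass number: A + 134 = 136 + 0, so A = 2.
Conserve atomic number: Z + 58 = 59 + 0, so Z = 1.
A = 2 and Z = 1 is hydrogen-2 — a deuteron.

deuteron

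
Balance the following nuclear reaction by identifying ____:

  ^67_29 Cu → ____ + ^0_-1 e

Conserve mass number: 67 = A + 0, so A = 67.
Conserve atomic number: 29 = Z − 1, so Z = 30.
Z = 30 is zinc, so the species is ^67_30 Zn.

Zn-67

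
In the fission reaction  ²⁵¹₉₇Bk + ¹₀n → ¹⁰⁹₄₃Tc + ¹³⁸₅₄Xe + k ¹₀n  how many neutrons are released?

5

Conserve mass number: 252 = 109 + 138 + k, so k = 252 − 247 = 5.
Check atomic number: 97 = 43 + 54 + 0 = 97. ✓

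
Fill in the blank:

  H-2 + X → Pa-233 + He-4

Conserve mass number: 2 + A = 233 + 4, so A = 235.
Conserve atomic number: 1 + Z = 91 + 2, so Z = 92.
Z = 92 is uranium, so the species is U-235.

U-235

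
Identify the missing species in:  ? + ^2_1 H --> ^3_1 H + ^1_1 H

deuteron

Conserve mass number: A + 2 = 3 + 1, so A = 2.
Conserve atomic number: Z + 1 = 1 + 1, so Z = 1.
A = 2 and Z = 1 is ^2_1 H — a deuteron.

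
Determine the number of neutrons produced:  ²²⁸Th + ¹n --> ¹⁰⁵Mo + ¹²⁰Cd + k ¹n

4

Conserve mass number: 229 = 105 + 120 + k, so k = 229 − 225 = 4.
Check atomic number: 90 = 42 + 48 + 0 = 90. ✓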